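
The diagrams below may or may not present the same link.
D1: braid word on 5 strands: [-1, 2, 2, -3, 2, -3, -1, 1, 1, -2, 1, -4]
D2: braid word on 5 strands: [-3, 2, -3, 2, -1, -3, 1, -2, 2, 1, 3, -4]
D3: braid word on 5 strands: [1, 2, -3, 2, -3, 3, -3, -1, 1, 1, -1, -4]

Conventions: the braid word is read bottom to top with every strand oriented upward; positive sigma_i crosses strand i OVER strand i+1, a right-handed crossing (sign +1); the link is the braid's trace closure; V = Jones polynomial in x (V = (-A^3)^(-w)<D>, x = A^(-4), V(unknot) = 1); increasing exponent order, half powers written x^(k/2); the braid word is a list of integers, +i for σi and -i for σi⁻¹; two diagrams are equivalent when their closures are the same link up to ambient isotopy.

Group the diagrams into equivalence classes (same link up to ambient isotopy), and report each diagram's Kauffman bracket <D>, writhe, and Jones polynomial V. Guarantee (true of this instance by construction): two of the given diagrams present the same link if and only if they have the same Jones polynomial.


classes: {D1, D2, D3}
V(D1) = x^-2 - x^-1 + 1 - x + x^2  [12 crossings, <D> = A^-8 - A^-4 + 1 - A^4 + A^8, w = 0]
V(D2) = x^-2 - x^-1 + 1 - x + x^2  (w 0, c 12, <D> = A^-8 - A^-4 + 1 - A^4 + A^8)
D3 (bracket A^-8 - A^-4 + 1 - A^4 + A^8; 12 crossings at w = 0): V = x^-2 - x^-1 + 1 - x + x^2
note: all 3 diagrams share one V(x), hence one class


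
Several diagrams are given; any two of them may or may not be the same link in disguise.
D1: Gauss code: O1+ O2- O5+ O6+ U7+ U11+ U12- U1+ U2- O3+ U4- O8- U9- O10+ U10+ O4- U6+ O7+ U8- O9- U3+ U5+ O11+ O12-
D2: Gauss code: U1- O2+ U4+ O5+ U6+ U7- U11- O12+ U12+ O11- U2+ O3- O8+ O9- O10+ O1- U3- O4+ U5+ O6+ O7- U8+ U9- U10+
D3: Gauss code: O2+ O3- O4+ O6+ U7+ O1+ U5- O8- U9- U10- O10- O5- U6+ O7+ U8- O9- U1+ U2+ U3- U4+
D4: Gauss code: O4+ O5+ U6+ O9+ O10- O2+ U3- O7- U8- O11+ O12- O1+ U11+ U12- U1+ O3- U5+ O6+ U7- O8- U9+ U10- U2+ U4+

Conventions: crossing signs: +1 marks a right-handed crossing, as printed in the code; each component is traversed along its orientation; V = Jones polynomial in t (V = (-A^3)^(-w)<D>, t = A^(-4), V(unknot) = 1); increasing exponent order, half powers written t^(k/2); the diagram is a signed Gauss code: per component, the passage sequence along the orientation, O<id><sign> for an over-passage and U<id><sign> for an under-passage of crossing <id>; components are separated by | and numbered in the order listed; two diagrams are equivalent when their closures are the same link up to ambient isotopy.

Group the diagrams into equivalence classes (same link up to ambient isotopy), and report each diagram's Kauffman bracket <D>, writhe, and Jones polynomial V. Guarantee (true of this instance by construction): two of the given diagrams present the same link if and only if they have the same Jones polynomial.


equivalence classes: {D1, D3, D4} | {D2}
D1 (bracket -A^-6 + 2A^-2 - 2A^2 + 3A^6 - 2A^10 + 2A^14 - A^18; 12 crossings at w = +2): V = -t^-3 + 2t^-2 - 2t^-1 + 3 - 2t + 2t^2 - t^3
V(D2) = t + t^3 - t^4  [12 crossings, <D> = -A^-10 + A^-6 + A^2, w = +2]
V(D3) = -t^-3 + 2t^-2 - 2t^-1 + 3 - 2t + 2t^2 - t^3  (w 0, c 10, <D> = -A^-12 + 2A^-8 - 2A^-4 + 3 - 2A^4 + 2A^8 - A^12)
V(D4) = -t^-3 + 2t^-2 - 2t^-1 + 3 - 2t + 2t^2 - t^3  (w +2, c 12, <D> = -A^-6 + 2A^-2 - 2A^2 + 3A^6 - 2A^10 + 2A^14 - A^18)
key observation: 2 values of V(t) split the 4 diagrams


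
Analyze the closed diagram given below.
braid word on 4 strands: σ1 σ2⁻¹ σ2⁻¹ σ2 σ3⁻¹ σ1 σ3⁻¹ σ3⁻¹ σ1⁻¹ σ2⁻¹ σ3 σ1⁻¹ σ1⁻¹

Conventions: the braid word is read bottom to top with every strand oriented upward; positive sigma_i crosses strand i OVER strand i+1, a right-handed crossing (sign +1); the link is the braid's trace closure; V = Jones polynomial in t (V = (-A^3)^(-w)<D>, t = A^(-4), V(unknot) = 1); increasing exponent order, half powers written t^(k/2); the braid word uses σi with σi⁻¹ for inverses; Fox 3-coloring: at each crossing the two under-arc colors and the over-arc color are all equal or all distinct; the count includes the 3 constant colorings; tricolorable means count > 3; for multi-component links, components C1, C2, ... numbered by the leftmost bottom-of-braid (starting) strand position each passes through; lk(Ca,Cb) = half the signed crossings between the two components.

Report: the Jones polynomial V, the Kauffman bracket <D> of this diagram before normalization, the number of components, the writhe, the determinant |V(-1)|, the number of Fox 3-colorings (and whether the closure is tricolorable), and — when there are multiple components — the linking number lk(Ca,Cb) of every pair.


Jones polynomial: V(t) = -t^-6 + t^-5 - t^-4 + 2t^-3 - t^-2 + t^-1
<D> = -A^-11 + A^-7 - 2A^-3 + A - A^5 + A^9; writhe -5
components 1, writhe -5 (13 crossings)
3-colorings: 3 of 3^13, det 7 — not tricolorable
note: |V(-1)| = 7: so not tricolorable, since 3 does not divide 7


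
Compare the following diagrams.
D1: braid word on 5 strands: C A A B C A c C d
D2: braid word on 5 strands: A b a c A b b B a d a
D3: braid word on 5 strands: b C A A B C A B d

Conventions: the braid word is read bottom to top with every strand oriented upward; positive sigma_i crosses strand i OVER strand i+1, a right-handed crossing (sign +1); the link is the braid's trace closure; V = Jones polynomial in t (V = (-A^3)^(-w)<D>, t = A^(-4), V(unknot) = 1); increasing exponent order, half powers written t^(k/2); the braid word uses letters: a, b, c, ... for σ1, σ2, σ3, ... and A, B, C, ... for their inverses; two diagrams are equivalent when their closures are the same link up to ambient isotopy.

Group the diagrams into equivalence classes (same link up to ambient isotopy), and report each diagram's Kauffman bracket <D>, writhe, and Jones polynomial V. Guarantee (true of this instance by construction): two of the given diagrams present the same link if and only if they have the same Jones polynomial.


grouping into links: {D1, D3} | {D2}
V(D1) = t^(-13/2) - t^(-11/2) + t^(-9/2) - 2t^(-7/2) - t^(-3/2)  (w -5, c 9, <D> = A^-9 + 2A^-1 - A^3 + A^7 - A^11)
V(D2) = -t^(1/2) - t^(5/2)  [11 crossings, <D> = A^5 + A^13, w = +5]
V(D3) = t^(-13/2) - t^(-11/2) + t^(-9/2) - 2t^(-7/2) - t^(-3/2)  (w -5, c 9, <D> = A^-9 + 2A^-1 - A^3 + A^7 - A^11)
key observation: comparing 3 Jones polynomials yields 2 groups


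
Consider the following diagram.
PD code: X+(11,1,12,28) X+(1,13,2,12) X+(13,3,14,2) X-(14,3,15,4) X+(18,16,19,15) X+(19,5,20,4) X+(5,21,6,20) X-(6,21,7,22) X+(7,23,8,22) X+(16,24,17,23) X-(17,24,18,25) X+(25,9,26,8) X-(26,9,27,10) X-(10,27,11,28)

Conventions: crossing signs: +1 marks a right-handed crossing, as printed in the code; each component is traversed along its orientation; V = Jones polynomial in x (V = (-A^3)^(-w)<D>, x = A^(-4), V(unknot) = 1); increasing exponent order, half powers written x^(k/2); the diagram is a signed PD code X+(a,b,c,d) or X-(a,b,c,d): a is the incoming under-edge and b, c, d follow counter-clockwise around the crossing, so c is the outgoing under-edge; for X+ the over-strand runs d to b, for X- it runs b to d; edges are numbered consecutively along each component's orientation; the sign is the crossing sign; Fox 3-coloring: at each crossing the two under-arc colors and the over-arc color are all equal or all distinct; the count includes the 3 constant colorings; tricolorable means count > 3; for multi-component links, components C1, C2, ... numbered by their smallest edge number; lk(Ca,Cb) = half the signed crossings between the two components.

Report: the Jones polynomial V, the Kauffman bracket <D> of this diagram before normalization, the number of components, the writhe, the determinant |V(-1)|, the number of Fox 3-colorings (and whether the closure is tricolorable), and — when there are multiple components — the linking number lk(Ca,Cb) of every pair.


V = x + x^3 - x^4
<D> = -A^-4 + 1 + A^8 (w = +4)
1 component over 14 crossings, w = +4
9 Fox colorings among 3^14, |V(-1)| = 3: tricolorable
why: det 3 = |V(-1)|; divisible by 3, so tricolorable


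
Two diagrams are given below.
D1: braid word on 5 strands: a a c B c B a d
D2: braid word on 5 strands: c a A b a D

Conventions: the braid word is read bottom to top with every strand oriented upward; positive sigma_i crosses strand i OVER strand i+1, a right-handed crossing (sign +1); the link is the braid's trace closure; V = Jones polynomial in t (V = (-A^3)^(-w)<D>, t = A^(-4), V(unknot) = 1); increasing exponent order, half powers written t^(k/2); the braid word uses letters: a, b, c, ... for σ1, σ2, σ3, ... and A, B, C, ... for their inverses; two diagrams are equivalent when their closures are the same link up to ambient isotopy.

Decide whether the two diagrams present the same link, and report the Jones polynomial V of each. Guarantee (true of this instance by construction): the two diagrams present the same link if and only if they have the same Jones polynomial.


equivalent: no
V(D1) = t^-1 - 1 + 2t - 3t^2 + 3t^3 - 2t^4 + 2t^5 - t^6  (w +4, c 8, <D> = -A^-12 + 2A^-8 - 2A^-4 + 3 - 3A^4 + 2A^8 - A^12 + A^16)
V(D2) = 1  (w +2, c 6, <D> = A^6)
why: 2 classes among 2 diagrams; unequal V(t) rules out equality


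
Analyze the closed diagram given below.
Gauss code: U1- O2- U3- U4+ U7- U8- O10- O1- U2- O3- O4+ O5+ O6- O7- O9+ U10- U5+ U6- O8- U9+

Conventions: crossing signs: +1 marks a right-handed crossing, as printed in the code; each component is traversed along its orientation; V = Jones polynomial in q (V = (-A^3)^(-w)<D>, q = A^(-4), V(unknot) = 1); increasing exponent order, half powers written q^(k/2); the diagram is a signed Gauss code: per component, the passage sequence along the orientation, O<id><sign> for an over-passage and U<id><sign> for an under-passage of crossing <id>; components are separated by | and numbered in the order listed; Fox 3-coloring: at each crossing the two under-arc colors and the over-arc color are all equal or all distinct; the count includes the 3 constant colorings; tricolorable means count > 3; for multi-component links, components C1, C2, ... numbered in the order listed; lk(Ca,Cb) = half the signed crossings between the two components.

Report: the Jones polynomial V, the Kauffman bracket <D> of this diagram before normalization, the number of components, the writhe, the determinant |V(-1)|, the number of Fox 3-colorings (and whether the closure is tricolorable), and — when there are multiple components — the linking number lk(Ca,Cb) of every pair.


V(q) = -q^-6 + q^-5 - q^-4 + 2q^-3 - q^-2 + q^-1
bracket: A^-8 - A^-4 + 2 - A^4 + A^8 - A^12, w = -4
1 component, writhe -4, over 10 crossings
det 7, colorings 3 of 3^10 — not tricolorable
observation: det 7 = |V(-1)|; not divisible by 3, so not tricolorable


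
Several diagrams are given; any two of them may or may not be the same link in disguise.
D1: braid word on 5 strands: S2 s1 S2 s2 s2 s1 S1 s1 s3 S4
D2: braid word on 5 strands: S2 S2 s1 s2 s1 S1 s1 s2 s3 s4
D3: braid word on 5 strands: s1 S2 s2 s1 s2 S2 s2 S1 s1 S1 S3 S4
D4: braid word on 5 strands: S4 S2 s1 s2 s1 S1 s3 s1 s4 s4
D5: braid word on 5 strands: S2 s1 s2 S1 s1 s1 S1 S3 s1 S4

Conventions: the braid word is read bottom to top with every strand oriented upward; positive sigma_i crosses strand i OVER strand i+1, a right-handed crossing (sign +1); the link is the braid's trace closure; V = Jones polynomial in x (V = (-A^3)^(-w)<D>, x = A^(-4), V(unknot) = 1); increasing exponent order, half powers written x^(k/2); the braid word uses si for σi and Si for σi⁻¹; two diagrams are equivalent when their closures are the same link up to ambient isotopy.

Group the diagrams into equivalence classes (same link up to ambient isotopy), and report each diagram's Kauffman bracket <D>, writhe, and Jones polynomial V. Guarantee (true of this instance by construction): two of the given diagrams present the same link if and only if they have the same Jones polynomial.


classes: {D1, D2, D3, D4, D5}
V(D1) = 1  [10 crossings, <D> = A^6, w = +2]
V(D2) = 1  [10 crossings, <D> = A^12, w = +4]
D3 (bracket 1; 12 crossings at w = 0): V = 1
D4 (bracket A^12; 10 crossings at w = +4): V = 1
D5 (bracket 1; 10 crossings at w = 0): V = 1
note: all 5 diagrams share one V(x), hence one class


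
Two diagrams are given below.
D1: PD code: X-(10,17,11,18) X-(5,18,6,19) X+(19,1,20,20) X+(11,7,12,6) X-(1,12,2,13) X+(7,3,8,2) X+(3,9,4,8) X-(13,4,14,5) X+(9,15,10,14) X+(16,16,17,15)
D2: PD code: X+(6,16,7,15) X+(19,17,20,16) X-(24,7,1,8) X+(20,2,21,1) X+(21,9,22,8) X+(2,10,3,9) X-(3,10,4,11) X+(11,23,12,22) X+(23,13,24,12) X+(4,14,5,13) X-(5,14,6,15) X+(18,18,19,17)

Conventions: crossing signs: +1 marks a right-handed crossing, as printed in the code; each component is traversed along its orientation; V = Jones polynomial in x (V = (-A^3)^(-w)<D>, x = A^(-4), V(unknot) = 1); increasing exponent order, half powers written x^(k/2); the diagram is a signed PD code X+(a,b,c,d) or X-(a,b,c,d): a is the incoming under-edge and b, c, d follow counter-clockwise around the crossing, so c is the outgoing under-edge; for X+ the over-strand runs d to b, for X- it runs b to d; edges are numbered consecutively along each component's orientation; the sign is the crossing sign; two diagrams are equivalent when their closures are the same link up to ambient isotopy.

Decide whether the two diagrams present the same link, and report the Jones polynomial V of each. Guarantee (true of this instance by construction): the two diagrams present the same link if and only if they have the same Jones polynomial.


equivalent: no
V(D1) = -x^-3 + 2x^-2 - 2x^-1 + 3 - 2x + 2x^2 - x^3  (w +2, c 10, <D> = -A^-6 + 2A^-2 - 2A^2 + 3A^6 - 2A^10 + 2A^14 - A^18)
V(D2) = x - x^2 + 2x^3 - x^4 + x^5 - x^6  [12 crossings, <D> = -A^-6 + A^-2 - A^2 + 2A^6 - A^10 + A^14, w = +6]
key observation: comparing 2 Jones polynomials yields 2 groups


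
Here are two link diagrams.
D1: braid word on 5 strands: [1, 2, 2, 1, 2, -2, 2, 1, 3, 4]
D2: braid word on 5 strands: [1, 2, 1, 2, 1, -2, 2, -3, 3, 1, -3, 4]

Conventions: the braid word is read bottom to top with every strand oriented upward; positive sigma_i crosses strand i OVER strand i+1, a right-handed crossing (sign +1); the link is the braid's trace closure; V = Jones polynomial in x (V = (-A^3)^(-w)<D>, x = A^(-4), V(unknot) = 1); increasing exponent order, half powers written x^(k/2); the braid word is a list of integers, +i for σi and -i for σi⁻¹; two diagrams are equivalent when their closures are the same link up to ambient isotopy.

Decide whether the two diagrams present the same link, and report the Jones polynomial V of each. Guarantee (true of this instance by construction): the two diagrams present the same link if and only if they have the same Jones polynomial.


equivalent: yes
V(D1) = x^2 + x^4 - x^5 + x^6 - x^7  (w +8, c 10, <D> = -A^-4 + 1 - A^4 + A^8 + A^16)
V(D2) = x^2 + x^4 - x^5 + x^6 - x^7  (w +6, c 12, <D> = -A^-10 + A^-6 - A^-2 + A^2 + A^10)
why: all 2 diagrams share one V(x), hence one class


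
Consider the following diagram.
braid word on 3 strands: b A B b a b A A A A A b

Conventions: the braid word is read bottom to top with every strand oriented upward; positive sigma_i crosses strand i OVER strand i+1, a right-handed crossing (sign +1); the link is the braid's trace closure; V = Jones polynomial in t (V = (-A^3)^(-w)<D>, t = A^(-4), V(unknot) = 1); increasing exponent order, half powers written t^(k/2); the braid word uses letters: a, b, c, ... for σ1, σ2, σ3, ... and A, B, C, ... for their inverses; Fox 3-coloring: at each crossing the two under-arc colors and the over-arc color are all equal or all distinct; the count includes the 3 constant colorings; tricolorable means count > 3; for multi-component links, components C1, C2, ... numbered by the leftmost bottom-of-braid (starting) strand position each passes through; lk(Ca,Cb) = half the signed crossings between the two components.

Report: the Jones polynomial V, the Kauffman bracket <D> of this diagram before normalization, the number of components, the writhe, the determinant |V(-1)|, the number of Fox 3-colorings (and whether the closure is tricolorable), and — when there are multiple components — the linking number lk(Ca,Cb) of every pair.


V(t) = -t^-6 + t^-5 - 2t^-4 + 3t^-3 - 2t^-2 + 3t^-1 - 1 + t - t^2
bracket: -A^-14 + A^-10 - A^-6 + 3A^-2 - 2A^2 + 3A^6 - 2A^10 + A^14 - A^18, w = -2
1 component, writhe -2, over 12 crossings
det 15, colorings 9 of 3^12 — tricolorable
observation: the span of V is 8, forcing >= 8 crossings in any diagram


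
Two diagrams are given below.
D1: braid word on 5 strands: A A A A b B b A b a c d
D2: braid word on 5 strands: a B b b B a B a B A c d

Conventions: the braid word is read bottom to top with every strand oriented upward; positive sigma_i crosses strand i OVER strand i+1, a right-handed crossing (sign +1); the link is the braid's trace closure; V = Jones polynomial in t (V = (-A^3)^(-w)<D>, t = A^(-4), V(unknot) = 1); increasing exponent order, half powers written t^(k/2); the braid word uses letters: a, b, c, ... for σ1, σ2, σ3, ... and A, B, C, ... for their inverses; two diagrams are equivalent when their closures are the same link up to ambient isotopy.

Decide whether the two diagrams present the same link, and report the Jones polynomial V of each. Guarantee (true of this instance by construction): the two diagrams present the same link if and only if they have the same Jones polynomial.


equivalent: no
V(D1) = t^-5 - 2t^-4 + 2t^-3 - 2t^-2 + 2t^-1 - 1 + t  (w 0, c 12, <D> = A^-4 - 1 + 2A^4 - 2A^8 + 2A^12 - 2A^16 + A^20)
V(D2) = t^-2 - t^-1 + 1 - t + t^2  (w +2, c 12, <D> = A^-2 - A^2 + A^6 - A^10 + A^14)
why: comparing 2 Jones polynomials yields 2 groups


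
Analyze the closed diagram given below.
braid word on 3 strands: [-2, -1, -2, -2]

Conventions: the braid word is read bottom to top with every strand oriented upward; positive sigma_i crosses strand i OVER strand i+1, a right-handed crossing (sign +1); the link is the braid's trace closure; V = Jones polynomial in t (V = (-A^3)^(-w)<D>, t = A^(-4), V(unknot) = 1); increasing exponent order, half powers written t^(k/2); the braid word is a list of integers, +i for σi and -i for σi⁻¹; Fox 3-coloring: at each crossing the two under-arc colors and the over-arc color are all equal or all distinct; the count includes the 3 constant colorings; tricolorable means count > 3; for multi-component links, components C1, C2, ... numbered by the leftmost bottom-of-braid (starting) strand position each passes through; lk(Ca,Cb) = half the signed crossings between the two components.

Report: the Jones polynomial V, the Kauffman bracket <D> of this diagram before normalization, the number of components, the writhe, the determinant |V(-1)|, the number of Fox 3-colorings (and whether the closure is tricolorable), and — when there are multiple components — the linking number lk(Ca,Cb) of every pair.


V = -t^-4 + t^-3 + t^-1
<D> = A^-8 + 1 - A^4 (w = -4)
1 component over 4 crossings, w = -4
9 Fox colorings among 3^4, |V(-1)| = 3: tricolorable
why: V spans 3 powers of t: at least 3 crossings in any diagram


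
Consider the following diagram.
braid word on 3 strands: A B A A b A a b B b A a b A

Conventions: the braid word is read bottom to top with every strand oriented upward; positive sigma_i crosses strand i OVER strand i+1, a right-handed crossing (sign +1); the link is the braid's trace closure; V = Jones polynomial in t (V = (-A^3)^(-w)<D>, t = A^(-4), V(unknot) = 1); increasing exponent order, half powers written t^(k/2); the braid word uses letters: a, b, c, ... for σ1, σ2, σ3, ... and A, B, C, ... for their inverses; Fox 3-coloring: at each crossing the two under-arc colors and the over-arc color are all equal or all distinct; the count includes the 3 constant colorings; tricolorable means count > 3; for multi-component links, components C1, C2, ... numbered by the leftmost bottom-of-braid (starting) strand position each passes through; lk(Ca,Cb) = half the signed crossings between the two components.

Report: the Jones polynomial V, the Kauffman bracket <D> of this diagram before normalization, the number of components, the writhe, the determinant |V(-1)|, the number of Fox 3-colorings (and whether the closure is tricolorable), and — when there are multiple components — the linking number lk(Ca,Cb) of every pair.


V(t) = t^-4 + t^-2 + 2
bracket: 2A^-6 + A^2 + A^10, w = -2
3 components, writhe -2, over 14 crossings
lk(C1,C2) = -1
linking number lk(C1,C3) = +1
lk(C2,C3): -1
det 4, colorings 3 of 3^14 — not tricolorable
observation: w = -2 (over 14 crossings) is diagram-only; (-A^3)^(2) removes it from V


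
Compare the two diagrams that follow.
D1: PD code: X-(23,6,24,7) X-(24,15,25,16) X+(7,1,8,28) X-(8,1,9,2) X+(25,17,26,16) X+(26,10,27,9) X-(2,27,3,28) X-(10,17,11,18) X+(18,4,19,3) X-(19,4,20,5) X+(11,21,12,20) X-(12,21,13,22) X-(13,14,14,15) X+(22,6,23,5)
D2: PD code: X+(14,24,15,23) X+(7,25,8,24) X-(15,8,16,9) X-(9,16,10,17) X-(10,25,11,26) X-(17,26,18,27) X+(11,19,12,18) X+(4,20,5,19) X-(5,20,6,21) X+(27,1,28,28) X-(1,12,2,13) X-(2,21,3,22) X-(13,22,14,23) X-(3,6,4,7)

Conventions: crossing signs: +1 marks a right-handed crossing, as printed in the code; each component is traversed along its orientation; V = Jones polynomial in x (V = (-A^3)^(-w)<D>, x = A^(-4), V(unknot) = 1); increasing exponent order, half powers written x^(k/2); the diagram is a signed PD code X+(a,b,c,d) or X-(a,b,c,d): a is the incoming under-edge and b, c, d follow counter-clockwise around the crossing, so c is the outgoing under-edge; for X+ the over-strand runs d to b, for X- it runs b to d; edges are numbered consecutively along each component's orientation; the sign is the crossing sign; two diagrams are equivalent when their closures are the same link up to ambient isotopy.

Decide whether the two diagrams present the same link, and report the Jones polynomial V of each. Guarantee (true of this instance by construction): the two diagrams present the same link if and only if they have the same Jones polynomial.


same link: no
V(D1) = 1  [14 crossings, <D> = A^-6, w = -2]
V(D2) = -x^-4 + x^-3 + x^-1  [14 crossings, <D> = A^-8 + 1 - A^4, w = -4]
insight: V(x) takes 2 values over 2 diagrams, fixing the grouping


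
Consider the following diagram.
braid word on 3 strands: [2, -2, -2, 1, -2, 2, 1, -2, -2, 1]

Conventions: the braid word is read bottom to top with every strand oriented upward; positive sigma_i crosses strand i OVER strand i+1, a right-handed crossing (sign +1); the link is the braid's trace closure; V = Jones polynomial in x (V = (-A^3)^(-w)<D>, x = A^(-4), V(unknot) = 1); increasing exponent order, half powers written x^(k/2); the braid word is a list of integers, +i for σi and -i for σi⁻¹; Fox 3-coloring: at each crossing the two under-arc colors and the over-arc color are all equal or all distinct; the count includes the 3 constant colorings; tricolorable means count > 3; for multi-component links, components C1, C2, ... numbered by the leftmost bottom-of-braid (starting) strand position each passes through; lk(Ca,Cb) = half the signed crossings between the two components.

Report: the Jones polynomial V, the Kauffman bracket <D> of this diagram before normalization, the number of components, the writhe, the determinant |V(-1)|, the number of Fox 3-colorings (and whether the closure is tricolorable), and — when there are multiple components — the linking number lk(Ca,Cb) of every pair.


V = -x^-3 + 2x^-2 - 2x^-1 + 3 - 2x + 2x^2 - x^3
<D> = -A^-12 + 2A^-8 - 2A^-4 + 3 - 2A^4 + 2A^8 - A^12 (w = 0)
1 component over 10 crossings, w = 0
3 Fox colorings among 3^10, |V(-1)| = 13: not tricolorable
why: palindromic: swapping x for 1/x fixes V


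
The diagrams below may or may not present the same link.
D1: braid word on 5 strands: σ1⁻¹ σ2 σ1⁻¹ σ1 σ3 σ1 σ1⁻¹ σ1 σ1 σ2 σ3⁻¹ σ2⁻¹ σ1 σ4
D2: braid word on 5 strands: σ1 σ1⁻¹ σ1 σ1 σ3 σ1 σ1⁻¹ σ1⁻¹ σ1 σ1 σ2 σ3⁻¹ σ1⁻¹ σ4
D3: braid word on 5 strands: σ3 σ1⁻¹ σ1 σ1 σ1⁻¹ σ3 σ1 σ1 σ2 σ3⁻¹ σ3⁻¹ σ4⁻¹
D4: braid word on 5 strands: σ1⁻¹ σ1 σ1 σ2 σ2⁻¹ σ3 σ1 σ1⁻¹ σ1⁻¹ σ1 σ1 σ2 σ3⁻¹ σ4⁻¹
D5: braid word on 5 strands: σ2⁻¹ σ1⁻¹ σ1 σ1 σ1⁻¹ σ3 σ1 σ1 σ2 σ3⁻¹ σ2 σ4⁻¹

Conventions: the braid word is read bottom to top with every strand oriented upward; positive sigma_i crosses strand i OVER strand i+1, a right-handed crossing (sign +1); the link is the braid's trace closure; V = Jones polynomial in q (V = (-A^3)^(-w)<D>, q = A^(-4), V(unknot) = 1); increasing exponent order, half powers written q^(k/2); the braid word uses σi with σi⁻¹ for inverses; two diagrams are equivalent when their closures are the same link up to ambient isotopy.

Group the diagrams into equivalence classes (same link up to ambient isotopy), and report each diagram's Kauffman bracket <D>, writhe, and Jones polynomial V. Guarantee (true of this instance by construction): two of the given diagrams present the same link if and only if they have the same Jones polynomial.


classes: {D1, D2, D3, D4, D5}
V(D1) = 1 + q + q^2 + q^3  [14 crossings, <D> = 1 + A^4 + A^8 + A^12, w = +4]
D2 (bracket 1 + A^4 + A^8 + A^12; 14 crossings at w = +4): V = 1 + q + q^2 + q^3
V(D3) = 1 + q + q^2 + q^3  [12 crossings, <D> = A^-6 + A^-2 + A^2 + A^6, w = +2]
V(D4) = 1 + q + q^2 + q^3  (w +2, c 14, <D> = A^-6 + A^-2 + A^2 + A^6)
D5 (bracket A^-6 + A^-2 + A^2 + A^6; 12 crossings at w = +2): V = 1 + q + q^2 + q^3
note: one V(q) for all 5 diagrams — one class (guaranteed)


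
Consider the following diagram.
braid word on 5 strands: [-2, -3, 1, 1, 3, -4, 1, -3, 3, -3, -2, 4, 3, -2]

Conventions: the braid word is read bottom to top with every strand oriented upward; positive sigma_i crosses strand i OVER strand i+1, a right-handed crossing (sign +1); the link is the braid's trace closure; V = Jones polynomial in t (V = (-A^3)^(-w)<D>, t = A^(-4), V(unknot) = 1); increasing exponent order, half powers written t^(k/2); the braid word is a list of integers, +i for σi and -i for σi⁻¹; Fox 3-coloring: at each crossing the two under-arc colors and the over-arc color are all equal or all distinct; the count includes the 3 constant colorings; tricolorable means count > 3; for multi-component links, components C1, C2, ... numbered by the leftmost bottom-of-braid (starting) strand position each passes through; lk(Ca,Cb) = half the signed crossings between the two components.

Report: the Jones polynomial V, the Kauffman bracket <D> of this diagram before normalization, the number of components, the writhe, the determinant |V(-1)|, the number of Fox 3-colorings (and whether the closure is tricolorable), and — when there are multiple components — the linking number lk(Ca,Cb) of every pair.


V(t) = -t^-3 + t^-2 - t^-1 + 3 - t + t^2 - t^3
bracket: -A^-12 + A^-8 - A^-4 + 3 - A^4 + A^8 - A^12, w = 0
1 component, writhe 0, over 14 crossings
det 9, colorings 27 of 3^14 — tricolorable
observation: w = 0 shifts under R1 moves; the (-A^3)^(0) factor cancels that in V


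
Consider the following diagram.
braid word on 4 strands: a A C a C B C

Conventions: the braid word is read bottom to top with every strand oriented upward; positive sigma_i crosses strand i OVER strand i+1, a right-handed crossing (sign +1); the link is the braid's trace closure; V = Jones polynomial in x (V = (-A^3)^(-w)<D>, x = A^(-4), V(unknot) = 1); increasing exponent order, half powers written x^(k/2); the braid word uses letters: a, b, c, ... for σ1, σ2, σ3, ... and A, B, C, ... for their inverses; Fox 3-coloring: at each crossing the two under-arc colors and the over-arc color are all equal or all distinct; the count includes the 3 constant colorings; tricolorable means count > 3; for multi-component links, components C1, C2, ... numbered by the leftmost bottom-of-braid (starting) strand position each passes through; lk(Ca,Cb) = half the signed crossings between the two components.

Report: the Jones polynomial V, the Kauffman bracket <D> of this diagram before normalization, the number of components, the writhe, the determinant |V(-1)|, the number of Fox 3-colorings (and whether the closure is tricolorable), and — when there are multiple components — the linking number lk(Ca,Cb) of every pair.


V = -x^-4 + x^-3 + x^-1
<D> = -A^-5 - A^3 + A^7 (w = -3)
1 component over 7 crossings, w = -3
9 Fox colorings among 3^7, |V(-1)| = 3: tricolorable
why: the span of V is 3, forcing >= 3 crossings in any diagram


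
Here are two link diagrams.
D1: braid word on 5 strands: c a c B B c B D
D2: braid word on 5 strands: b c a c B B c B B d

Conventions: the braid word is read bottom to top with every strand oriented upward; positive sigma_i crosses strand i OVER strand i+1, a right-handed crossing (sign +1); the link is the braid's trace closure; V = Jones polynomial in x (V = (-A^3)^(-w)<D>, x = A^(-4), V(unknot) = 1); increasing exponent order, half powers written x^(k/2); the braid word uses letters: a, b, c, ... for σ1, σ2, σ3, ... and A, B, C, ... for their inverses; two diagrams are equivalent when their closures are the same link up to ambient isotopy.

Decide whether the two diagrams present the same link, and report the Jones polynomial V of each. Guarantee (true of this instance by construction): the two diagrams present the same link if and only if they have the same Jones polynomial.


same link: yes
V(D1) = -x^-3 + 2x^-2 - 2x^-1 + 3 - 2x + 2x^2 - x^3  [8 crossings, <D> = -A^-12 + 2A^-8 - 2A^-4 + 3 - 2A^4 + 2A^8 - A^12, w = 0]
V(D2) = -x^-3 + 2x^-2 - 2x^-1 + 3 - 2x + 2x^2 - x^3  [10 crossings, <D> = -A^-6 + 2A^-2 - 2A^2 + 3A^6 - 2A^10 + 2A^14 - A^18, w = +2]
insight: all 2 diagrams share one V(x), hence one class


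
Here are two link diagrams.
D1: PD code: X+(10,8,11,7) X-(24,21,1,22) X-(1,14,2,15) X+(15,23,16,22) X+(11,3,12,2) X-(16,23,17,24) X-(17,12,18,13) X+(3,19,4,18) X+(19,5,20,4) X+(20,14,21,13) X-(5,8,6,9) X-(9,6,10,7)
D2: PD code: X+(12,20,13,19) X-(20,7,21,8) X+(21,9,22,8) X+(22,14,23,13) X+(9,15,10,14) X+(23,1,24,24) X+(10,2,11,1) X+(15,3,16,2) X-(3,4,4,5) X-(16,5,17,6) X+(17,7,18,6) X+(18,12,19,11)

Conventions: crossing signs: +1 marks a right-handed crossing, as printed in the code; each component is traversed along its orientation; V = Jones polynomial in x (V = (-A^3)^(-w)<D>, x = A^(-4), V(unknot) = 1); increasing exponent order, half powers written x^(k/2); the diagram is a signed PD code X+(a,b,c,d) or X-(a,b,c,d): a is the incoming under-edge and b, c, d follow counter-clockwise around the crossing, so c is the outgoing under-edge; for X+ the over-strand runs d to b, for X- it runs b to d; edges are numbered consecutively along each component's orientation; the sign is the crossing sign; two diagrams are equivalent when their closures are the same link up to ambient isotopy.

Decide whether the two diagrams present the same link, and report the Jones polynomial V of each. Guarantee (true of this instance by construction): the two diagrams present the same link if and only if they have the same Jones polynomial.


equivalent: no
V(D1) = x + x^3 - x^4  (w 0, c 12, <D> = -A^-16 + A^-12 + A^-4)
D2 (bracket -A^-10 + A^-6 - A^-2 + A^2 + A^10; 12 crossings at w = +6): V = x^2 + x^4 - x^5 + x^6 - x^7
why: 2 values of V(x) split the 2 diagrams


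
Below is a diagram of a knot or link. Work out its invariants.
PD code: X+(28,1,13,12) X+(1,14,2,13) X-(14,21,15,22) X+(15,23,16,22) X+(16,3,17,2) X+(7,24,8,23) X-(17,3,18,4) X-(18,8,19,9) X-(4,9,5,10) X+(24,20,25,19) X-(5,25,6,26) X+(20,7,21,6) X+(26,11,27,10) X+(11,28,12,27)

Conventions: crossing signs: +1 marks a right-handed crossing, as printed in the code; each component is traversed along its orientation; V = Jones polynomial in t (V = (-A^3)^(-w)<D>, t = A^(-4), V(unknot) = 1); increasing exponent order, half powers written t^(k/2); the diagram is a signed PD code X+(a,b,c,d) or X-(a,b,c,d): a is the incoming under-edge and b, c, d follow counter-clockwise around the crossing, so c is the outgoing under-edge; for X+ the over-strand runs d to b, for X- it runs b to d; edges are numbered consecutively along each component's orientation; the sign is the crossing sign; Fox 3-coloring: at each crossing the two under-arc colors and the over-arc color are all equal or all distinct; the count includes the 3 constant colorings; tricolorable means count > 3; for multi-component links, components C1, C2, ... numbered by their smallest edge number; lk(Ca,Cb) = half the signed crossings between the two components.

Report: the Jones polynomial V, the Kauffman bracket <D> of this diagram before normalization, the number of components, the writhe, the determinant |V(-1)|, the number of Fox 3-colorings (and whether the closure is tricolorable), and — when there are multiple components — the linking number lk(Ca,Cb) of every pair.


V = -t^(3/2) + t^(5/2) - 3t^(7/2) + 2t^(9/2) - 2t^(11/2) + 2t^(13/2) - t^(15/2)
<D> = -A^-18 + 2A^-14 - 2A^-10 + 2A^-6 - 3A^-2 + A^2 - A^6 (w = +4)
2 components over 14 crossings, w = +4
lk(C1,C2): +2
9 Fox colorings among 3^14, |V(-1)| = 12: tricolorable
why: w = +4 (over 14 crossings) is diagram-only; (-A^3)^(-4) removes it from V


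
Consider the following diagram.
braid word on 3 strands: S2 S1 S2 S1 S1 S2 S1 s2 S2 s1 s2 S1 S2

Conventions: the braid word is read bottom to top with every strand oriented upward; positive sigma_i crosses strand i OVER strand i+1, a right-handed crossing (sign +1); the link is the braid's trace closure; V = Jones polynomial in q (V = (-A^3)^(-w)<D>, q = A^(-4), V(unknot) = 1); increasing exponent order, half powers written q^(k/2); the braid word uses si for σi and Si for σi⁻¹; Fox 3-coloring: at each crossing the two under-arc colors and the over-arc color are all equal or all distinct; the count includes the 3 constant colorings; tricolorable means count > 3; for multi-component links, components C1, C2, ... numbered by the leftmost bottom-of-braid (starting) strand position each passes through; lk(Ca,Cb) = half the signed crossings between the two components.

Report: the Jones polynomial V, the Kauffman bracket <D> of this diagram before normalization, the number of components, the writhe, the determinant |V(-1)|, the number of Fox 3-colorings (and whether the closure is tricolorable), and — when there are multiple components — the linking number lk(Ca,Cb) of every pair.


Jones polynomial: V(q) = -q^(-17/2) + q^(-15/2) - q^(-13/2) + q^(-11/2) - q^(-9/2) - q^(-5/2)
<D> = A^-11 + A^-3 - A + A^5 - A^9 + A^13; writhe -7
components 2, writhe -7 (13 crossings)
linking number lk(C1,C2) = -3
3-colorings: 9 of 3^13, det 6 — tricolorable
note: summing lk over 1 pair gives -3


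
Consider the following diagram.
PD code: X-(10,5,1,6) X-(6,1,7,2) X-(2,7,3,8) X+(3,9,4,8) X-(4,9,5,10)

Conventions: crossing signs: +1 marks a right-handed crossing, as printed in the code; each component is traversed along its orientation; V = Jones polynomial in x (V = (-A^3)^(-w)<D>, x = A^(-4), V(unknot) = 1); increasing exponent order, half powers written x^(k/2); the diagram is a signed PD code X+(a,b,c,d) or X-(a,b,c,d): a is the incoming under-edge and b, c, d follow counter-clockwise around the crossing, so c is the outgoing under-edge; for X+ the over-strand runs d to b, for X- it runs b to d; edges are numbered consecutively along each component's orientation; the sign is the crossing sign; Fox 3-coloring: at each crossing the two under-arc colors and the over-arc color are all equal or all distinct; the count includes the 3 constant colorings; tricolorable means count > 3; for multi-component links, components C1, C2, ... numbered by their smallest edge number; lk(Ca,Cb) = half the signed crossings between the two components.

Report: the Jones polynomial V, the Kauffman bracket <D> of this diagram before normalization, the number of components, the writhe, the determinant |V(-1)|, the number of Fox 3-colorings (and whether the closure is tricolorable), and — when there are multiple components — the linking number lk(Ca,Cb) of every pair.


V(x) = -x^-4 + x^-3 + x^-1
bracket: -A^-5 - A^3 + A^7, w = -3
1 component, writhe -3, over 5 crossings
det 3, colorings 9 of 3^5 — tricolorable
observation: V spans 3 powers of x: at least 3 crossings in any diagram


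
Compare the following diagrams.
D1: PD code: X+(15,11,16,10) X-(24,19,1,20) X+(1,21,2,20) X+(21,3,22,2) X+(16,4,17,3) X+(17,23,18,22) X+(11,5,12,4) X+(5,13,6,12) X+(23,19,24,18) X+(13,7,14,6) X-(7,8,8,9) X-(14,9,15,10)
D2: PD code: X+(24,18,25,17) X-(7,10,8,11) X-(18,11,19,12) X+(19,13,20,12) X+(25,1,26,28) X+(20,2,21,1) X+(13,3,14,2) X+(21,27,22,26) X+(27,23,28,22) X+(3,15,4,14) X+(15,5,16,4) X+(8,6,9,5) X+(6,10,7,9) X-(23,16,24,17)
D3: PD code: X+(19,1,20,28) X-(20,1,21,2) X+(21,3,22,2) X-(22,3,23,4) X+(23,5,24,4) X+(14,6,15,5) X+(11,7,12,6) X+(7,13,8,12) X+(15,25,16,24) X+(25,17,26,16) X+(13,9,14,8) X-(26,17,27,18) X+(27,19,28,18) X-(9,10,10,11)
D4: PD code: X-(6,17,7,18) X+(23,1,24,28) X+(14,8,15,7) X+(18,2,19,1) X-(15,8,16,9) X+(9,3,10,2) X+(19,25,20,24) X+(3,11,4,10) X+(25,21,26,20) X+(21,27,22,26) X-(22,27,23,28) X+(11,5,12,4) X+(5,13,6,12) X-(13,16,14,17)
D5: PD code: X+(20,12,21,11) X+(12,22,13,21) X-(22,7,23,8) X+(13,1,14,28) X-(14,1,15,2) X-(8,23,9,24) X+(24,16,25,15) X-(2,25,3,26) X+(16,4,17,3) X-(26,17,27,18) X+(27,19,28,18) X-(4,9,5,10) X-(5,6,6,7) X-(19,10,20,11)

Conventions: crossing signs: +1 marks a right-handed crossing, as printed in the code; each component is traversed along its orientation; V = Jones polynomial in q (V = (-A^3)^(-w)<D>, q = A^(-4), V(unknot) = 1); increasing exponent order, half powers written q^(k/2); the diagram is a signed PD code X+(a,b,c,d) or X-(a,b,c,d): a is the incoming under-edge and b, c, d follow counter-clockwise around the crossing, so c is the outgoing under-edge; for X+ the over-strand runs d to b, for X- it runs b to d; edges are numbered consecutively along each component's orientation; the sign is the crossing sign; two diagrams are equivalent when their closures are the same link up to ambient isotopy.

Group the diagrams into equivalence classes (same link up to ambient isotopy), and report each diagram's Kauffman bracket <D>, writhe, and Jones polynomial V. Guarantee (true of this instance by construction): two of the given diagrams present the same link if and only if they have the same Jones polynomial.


grouping into links: {D1, D2, D3, D4} | {D5}
V(D1) = q^2 + 2q^4 - 2q^5 + q^6 - 2q^7 + q^8  (w +6, c 12, <D> = A^-14 - 2A^-10 + A^-6 - 2A^-2 + 2A^2 + A^10)
D2 (bracket A^-8 - 2A^-4 + 1 - 2A^4 + 2A^8 + A^16; 14 crossings at w = +8): V = q^2 + 2q^4 - 2q^5 + q^6 - 2q^7 + q^8
V(D3) = q^2 + 2q^4 - 2q^5 + q^6 - 2q^7 + q^8  (w +6, c 14, <D> = A^-14 - 2A^-10 + A^-6 - 2A^-2 + 2A^2 + A^10)
V(D4) = q^2 + 2q^4 - 2q^5 + q^6 - 2q^7 + q^8  (w +6, c 14, <D> = A^-14 - 2A^-10 + A^-6 - 2A^-2 + 2A^2 + A^10)
D5 (bracket -A^-18 + 2A^-14 - 2A^-10 + 3A^-6 - 2A^-2 + 2A^2 - A^6; 14 crossings at w = -2): V = -q^-3 + 2q^-2 - 2q^-1 + 3 - 2q + 2q^2 - q^3
why: 2 values of V(q) split the 5 diagrams


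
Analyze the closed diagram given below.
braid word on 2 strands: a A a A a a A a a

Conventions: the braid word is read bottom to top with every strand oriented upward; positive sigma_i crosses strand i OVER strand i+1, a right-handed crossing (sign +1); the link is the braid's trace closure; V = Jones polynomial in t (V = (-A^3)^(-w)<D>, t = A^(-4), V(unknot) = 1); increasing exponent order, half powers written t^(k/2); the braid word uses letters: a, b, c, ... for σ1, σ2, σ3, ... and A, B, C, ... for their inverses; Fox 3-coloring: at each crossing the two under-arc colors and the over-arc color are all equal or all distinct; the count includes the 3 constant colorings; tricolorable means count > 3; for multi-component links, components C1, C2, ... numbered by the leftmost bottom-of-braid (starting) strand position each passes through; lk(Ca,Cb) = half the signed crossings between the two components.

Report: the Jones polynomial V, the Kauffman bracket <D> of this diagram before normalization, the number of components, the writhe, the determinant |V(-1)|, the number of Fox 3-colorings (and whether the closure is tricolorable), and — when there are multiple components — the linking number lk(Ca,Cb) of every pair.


Jones polynomial: V(t) = t + t^3 - t^4
<D> = A^-7 - A^-3 - A^5; writhe +3
components 1, writhe +3 (9 crossings)
3-colorings: 9 of 3^9, det 3 — tricolorable
note: w = +3 (over 9 crossings) is diagram-only; (-A^3)^(-3) removes it from V
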